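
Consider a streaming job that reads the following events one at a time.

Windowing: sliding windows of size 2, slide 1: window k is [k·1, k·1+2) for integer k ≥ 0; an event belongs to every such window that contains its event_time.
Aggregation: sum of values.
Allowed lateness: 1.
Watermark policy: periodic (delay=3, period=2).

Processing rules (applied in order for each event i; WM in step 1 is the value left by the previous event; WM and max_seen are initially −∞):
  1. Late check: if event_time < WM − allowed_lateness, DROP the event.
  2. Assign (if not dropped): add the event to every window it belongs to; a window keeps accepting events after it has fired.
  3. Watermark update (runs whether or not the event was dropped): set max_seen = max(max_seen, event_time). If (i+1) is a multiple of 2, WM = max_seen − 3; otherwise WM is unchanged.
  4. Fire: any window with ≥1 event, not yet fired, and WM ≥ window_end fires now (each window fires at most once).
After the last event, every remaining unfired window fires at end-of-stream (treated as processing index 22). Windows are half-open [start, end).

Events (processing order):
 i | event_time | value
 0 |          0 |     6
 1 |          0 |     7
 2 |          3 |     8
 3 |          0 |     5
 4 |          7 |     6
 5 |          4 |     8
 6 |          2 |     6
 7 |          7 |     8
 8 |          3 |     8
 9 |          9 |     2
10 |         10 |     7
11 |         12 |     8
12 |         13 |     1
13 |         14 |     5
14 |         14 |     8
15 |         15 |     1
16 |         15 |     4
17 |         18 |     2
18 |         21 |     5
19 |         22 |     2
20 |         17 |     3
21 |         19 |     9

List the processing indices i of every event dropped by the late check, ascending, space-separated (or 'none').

i=0 t=0 v=6: → [0,2); WM=−∞
i=1 t=0 v=7: → [0,2); WM=-3
i=2 t=3 v=8: → [3,5),[2,4); WM=-3
i=3 t=0 v=5: → [0,2); WM=0
i=4 t=7 v=6: → [7,9),[6,8); WM=0
i=5 t=4 v=8: → [4,6),[3,5); WM=4; [0,2) fires=18 [2,4) fires=8
i=6 t=2 v=6: DROP (t<4-1); WM=4
i=7 t=7 v=8: → [7,9),[6,8); WM=4
i=8 t=3 v=8: → [3,5),[2,4); WM=4
i=9 t=9 v=2: → [9,11),[8,10); WM=6; [3,5) fires=24 [4,6) fires=8
i=10 t=10 v=7: → [10,12),[9,11); WM=6
i=11 t=12 v=8: → [12,14),[11,13); WM=9; [6,8) fires=14 [7,9) fires=14
i=12 t=13 v=1: → [13,15),[12,14); WM=9
i=13 t=14 v=5: → [14,16),[13,15); WM=11; [8,10) fires=2 [9,11) fires=9
i=14 t=14 v=8: → [14,16),[13,15); WM=11
i=15 t=15 v=1: → [15,17),[14,16); WM=12; [10,12) fires=7
i=16 t=15 v=4: → [15,17),[14,16); WM=12
i=17 t=18 v=2: → [18,20),[17,19); WM=15; [11,13) fires=8 [12,14) fires=9 [13,15) fires=14
i=18 t=21 v=5: → [21,23),[20,22); WM=15
i=19 t=22 v=2: → [22,24),[21,23); WM=19; [14,16) fires=18 [15,17) fires=5 [17,19) fires=2
i=20 t=17 v=3: DROP (t<19-1); WM=19
i=21 t=19 v=9: → [19,21),[18,20); WM=19

6 20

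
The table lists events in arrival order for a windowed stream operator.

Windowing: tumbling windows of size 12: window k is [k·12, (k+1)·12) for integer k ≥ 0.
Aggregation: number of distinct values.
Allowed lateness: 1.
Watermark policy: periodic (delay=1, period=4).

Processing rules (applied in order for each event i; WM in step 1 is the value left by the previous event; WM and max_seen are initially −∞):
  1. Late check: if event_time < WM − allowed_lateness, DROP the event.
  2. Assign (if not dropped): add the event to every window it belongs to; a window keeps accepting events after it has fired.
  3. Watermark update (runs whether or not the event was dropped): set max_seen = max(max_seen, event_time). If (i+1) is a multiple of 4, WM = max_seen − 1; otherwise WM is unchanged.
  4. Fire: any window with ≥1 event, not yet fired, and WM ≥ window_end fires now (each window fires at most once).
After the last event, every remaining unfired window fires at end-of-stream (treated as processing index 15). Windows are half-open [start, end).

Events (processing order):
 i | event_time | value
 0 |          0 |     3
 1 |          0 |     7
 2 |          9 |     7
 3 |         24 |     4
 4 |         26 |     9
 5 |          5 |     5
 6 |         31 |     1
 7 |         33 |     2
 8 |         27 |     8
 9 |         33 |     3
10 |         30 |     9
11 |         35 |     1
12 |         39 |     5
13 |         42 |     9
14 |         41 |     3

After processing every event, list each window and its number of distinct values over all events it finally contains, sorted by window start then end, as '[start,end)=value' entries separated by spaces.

i=0 t=0 v=3: → [0,12); WM=−∞
i=1 t=0 v=7: → [0,12); WM=−∞
i=2 t=9 v=7: → [0,12); WM=−∞
i=3 t=24 v=4: → [24,36); WM=23; [0,12) fires=2
i=4 t=26 v=9: → [24,36); WM=23
i=5 t=5 v=5: DROP (t<23-1); WM=23
i=6 t=31 v=1: → [24,36); WM=23
i=7 t=33 v=2: → [24,36); WM=32
i=8 t=27 v=8: DROP (t<32-1); WM=32
i=9 t=33 v=3: → [24,36); WM=32
i=10 t=30 v=9: DROP (t<32-1); WM=32
i=11 t=35 v=1: → [24,36); WM=34
i=12 t=39 v=5: → [36,48); WM=34
i=13 t=42 v=9: → [36,48); WM=34
i=14 t=41 v=3: → [36,48); WM=34

[0,12)=2 [24,36)=5 [36,48)=3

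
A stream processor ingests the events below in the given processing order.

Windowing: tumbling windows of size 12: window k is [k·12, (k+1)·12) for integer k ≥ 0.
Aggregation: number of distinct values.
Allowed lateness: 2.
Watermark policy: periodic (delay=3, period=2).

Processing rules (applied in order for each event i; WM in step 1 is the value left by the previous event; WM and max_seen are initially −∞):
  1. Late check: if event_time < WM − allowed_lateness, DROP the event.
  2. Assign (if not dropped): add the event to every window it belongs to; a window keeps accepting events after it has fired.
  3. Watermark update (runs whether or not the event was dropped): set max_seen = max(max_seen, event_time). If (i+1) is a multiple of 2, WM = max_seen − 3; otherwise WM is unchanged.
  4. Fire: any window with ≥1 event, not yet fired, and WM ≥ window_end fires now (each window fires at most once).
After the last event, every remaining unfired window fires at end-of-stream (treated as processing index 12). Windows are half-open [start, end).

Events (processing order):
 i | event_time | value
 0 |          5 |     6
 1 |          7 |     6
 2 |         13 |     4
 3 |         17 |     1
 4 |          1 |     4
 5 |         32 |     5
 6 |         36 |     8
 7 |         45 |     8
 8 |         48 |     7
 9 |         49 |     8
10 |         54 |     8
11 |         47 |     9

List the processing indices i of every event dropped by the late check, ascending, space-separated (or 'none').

i=0 t=5 v=6: → [0,12); WM=−∞
i=1 t=7 v=6: → [0,12); WM=4
i=2 t=13 v=4: → [12,24); WM=4
i=3 t=17 v=1: → [12,24); WM=14; [0,12) fires=1
i=4 t=1 v=4: DROP (t<14-2); WM=14
i=5 t=32 v=5: → [24,36); WM=29; [12,24) fires=2
i=6 t=36 v=8: → [36,48); WM=29
i=7 t=45 v=8: → [36,48); WM=42; [24,36) fires=1
i=8 t=48 v=7: → [48,60); WM=42
i=9 t=49 v=8: → [48,60); WM=46
i=10 t=54 v=8: → [48,60); WM=46
i=11 t=47 v=9: → [36,48); WM=51; [36,48) fires=2

4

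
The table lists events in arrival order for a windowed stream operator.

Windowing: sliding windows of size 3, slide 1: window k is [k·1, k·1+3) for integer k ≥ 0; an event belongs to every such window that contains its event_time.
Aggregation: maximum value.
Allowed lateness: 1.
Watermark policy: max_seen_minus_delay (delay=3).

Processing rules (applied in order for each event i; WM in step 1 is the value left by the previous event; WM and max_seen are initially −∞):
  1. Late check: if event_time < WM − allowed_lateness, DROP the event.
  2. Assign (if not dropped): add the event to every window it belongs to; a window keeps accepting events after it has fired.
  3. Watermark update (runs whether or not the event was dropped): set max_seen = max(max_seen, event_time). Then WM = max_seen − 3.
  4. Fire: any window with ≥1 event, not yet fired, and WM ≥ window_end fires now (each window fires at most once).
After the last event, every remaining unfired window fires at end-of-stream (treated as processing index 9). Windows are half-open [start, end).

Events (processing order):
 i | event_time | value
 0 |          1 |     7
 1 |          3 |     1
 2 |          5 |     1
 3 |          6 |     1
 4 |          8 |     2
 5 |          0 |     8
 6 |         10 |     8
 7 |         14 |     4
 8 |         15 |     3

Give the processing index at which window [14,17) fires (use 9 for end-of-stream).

9

i=0 t=1 v=7: → [1,4),[0,3); WM=-2
i=1 t=3 v=1: → [3,6),[2,5),[1,4); WM=0
i=2 t=5 v=1: → [5,8),[4,7),[3,6); WM=2
i=3 t=6 v=1: → [6,9),[5,8),[4,7); WM=3; [0,3) fires=7
i=4 t=8 v=2: → [8,11),[7,10),[6,9); WM=5; [1,4) fires=7 [2,5) fires=1
i=5 t=0 v=8: DROP (t<5-1); WM=5
i=6 t=10 v=8: → [10,13),[9,12),[8,11); WM=7; [3,6) fires=1 [4,7) fires=1
i=7 t=14 v=4: → [14,17),[13,16),[12,15); WM=11; [5,8) fires=1 [6,9) fires=2 [7,10) fires=2 [8,11) fires=8
i=8 t=15 v=3: → [15,18),[14,17),[13,16); WM=12; [9,12) fires=8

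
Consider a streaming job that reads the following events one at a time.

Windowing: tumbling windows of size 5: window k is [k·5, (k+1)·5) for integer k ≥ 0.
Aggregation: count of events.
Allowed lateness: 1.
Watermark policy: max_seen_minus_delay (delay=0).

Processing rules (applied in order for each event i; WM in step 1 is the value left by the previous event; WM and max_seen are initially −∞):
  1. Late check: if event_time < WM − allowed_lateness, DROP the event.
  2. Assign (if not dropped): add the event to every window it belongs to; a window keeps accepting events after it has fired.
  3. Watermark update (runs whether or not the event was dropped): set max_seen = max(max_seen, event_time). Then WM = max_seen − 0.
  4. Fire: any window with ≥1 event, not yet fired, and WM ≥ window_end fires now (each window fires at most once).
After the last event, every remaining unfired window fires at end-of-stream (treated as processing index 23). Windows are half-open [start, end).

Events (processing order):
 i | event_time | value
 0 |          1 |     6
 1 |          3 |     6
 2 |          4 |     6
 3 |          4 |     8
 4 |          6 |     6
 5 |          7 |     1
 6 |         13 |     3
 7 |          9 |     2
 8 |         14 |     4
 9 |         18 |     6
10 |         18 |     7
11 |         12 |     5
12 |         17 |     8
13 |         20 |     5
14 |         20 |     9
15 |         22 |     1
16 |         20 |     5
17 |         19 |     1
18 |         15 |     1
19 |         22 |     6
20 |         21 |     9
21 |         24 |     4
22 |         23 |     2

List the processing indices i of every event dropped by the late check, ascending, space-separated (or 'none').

i=0 t=1 v=6: → [0,5); WM=1
i=1 t=3 v=6: → [0,5); WM=3
i=2 t=4 v=6: → [0,5); WM=4
i=3 t=4 v=8: → [0,5); WM=4
i=4 t=6 v=6: → [5,10); WM=6; [0,5) fires=4
i=5 t=7 v=1: → [5,10); WM=7
i=6 t=13 v=3: → [10,15); WM=13; [5,10) fires=2
i=7 t=9 v=2: DROP (t<13-1); WM=13
i=8 t=14 v=4: → [10,15); WM=14
i=9 t=18 v=6: → [15,20); WM=18; [10,15) fires=2
i=10 t=18 v=7: → [15,20); WM=18
i=11 t=12 v=5: DROP (t<18-1); WM=18
i=12 t=17 v=8: → [15,20); WM=18
i=13 t=20 v=5: → [20,25); WM=20; [15,20) fires=3
i=14 t=20 v=9: → [20,25); WM=20
i=15 t=22 v=1: → [20,25); WM=22
i=16 t=20 v=5: DROP (t<22-1); WM=22
i=17 t=19 v=1: DROP (t<22-1); WM=22
i=18 t=15 v=1: DROP (t<22-1); WM=22
i=19 t=22 v=6: → [20,25); WM=22
i=20 t=21 v=9: → [20,25); WM=22
i=21 t=24 v=4: → [20,25); WM=24
i=22 t=23 v=2: → [20,25); WM=24

7 11 16 17 18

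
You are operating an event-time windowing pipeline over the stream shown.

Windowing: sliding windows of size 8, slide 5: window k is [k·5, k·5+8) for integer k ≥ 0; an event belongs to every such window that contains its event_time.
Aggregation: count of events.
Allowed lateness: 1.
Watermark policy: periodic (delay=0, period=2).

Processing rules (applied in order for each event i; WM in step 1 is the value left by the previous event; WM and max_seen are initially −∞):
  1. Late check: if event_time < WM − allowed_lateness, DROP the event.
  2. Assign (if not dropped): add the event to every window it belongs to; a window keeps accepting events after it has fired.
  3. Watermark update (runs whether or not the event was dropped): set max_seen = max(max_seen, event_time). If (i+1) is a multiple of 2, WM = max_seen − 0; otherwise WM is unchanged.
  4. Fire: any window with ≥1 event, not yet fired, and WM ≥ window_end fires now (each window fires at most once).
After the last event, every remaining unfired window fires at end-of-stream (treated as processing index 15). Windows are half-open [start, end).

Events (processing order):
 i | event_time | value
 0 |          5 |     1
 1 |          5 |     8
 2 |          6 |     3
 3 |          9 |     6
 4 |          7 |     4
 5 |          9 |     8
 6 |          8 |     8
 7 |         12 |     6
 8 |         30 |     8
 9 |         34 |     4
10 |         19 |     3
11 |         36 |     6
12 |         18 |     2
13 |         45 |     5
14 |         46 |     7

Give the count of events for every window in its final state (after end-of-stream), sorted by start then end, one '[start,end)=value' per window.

i=0 t=5 v=1: → [5,13),[0,8); WM=−∞
i=1 t=5 v=8: → [5,13),[0,8); WM=5
i=2 t=6 v=3: → [5,13),[0,8); WM=5
i=3 t=9 v=6: → [5,13); WM=9; [0,8) fires=3
i=4 t=7 v=4: DROP (t<9-1); WM=9
i=5 t=9 v=8: → [5,13); WM=9
i=6 t=8 v=8: → [5,13); WM=9
i=7 t=12 v=6: → [10,18),[5,13); WM=12
i=8 t=30 v=8: → [30,38),[25,33); WM=12
i=9 t=34 v=4: → [30,38); WM=34; [5,13) fires=7 [10,18) fires=1 [25,33) fires=1
i=10 t=19 v=3: DROP (t<34-1); WM=34
i=11 t=36 v=6: → [35,43),[30,38); WM=36
i=12 t=18 v=2: DROP (t<36-1); WM=36
i=13 t=45 v=5: → [45,53),[40,48); WM=45; [30,38) fires=3 [35,43) fires=1
i=14 t=46 v=7: → [45,53),[40,48); WM=45

[0,8)=3 [5,13)=7 [10,18)=1 [25,33)=1 [30,38)=3 [35,43)=1 [40,48)=2 [45,53)=2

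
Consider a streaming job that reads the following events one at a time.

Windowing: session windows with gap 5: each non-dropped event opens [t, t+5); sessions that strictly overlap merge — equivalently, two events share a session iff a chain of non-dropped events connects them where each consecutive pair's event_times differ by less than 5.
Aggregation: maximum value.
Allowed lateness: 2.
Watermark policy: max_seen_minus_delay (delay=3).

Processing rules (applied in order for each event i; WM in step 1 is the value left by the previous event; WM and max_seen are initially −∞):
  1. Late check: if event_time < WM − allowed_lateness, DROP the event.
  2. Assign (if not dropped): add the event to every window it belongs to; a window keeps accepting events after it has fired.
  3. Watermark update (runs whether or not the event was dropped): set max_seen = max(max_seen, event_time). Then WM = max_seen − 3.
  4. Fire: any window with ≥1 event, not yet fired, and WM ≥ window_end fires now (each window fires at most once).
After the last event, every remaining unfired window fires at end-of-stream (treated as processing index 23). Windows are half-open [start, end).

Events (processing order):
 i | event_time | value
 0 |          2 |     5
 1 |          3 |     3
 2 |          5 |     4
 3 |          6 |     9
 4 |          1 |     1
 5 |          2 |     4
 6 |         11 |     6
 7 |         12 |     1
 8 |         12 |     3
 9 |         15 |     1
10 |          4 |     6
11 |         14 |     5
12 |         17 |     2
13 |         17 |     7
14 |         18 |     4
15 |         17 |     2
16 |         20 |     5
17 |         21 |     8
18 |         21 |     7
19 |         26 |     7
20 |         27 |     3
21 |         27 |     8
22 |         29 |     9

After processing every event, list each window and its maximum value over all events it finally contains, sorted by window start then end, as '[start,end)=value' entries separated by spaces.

i=0 t=2 v=5: → [2,7); WM=-1
i=1 t=3 v=3: → [2,8); WM=0
i=2 t=5 v=4: → [2,10); WM=2
i=3 t=6 v=9: → [2,11); WM=3
i=4 t=1 v=1: → [1,11); WM=3
i=5 t=2 v=4: → [1,11); WM=3
i=6 t=11 v=6: → [11,16); WM=8
i=7 t=12 v=1: → [11,17); WM=9
i=8 t=12 v=3: → [11,17); WM=9
i=9 t=15 v=1: → [11,20); WM=12
i=10 t=4 v=6: DROP (t<12-2); WM=12
i=11 t=14 v=5: → [11,20); WM=12
i=12 t=17 v=2: → [11,22); WM=14
i=13 t=17 v=7: → [11,22); WM=14
i=14 t=18 v=4: → [11,23); WM=15
i=15 t=17 v=2: → [11,23); WM=15
i=16 t=20 v=5: → [11,25); WM=17
i=17 t=21 v=8: → [11,26); WM=18
i=18 t=21 v=7: → [11,26); WM=18
i=19 t=26 v=7: → [26,31); WM=23
i=20 t=27 v=3: → [26,32); WM=24
i=21 t=27 v=8: → [26,32); WM=24
i=22 t=29 v=9: → [26,34); WM=26

[1,11)=9 [11,26)=8 [26,34)=9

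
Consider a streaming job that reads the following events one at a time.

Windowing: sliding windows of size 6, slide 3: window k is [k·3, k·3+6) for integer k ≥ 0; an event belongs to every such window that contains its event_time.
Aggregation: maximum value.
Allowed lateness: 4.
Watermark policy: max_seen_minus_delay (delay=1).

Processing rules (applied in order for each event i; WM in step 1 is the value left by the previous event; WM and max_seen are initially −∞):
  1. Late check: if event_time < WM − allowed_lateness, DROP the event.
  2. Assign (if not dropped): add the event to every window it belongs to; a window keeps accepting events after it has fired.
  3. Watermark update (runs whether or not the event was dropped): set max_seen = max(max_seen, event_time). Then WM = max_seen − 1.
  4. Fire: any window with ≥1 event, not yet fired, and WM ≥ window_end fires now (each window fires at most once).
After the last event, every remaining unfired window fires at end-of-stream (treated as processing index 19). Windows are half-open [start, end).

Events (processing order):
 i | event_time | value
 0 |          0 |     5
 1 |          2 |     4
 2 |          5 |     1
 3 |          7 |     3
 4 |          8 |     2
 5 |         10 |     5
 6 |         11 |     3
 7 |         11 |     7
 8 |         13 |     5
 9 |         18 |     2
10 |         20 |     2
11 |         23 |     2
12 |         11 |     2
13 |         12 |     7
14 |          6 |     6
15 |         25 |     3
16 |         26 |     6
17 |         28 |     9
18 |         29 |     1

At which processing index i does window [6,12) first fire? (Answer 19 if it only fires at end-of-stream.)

i=0 t=0 v=5: → [0,6); WM=-1
i=1 t=2 v=4: → [0,6); WM=1
i=2 t=5 v=1: → [3,9),[0,6); WM=4
i=3 t=7 v=3: → [6,12),[3,9); WM=6; [0,6) fires=5
i=4 t=8 v=2: → [6,12),[3,9); WM=7
i=5 t=10 v=5: → [9,15),[6,12); WM=9; [3,9) fires=3
i=6 t=11 v=3: → [9,15),[6,12); WM=10
i=7 t=11 v=7: → [9,15),[6,12); WM=10
i=8 t=13 v=5: → [12,18),[9,15); WM=12; [6,12) fires=7
i=9 t=18 v=2: → [18,24),[15,21); WM=17; [9,15) fires=7
i=10 t=20 v=2: → [18,24),[15,21); WM=19; [12,18) fires=5
i=11 t=23 v=2: → [21,27),[18,24); WM=22; [15,21) fires=2
i=12 t=11 v=2: DROP (t<22-4); WM=22
i=13 t=12 v=7: DROP (t<22-4); WM=22
i=14 t=6 v=6: DROP (t<22-4); WM=22
i=15 t=25 v=3: → [24,30),[21,27); WM=24; [18,24) fires=2
i=16 t=26 v=6: → [24,30),[21,27); WM=25
i=17 t=28 v=9: → [27,33),[24,30); WM=27; [21,27) fires=6
i=18 t=29 v=1: → [27,33),[24,30); WM=28

8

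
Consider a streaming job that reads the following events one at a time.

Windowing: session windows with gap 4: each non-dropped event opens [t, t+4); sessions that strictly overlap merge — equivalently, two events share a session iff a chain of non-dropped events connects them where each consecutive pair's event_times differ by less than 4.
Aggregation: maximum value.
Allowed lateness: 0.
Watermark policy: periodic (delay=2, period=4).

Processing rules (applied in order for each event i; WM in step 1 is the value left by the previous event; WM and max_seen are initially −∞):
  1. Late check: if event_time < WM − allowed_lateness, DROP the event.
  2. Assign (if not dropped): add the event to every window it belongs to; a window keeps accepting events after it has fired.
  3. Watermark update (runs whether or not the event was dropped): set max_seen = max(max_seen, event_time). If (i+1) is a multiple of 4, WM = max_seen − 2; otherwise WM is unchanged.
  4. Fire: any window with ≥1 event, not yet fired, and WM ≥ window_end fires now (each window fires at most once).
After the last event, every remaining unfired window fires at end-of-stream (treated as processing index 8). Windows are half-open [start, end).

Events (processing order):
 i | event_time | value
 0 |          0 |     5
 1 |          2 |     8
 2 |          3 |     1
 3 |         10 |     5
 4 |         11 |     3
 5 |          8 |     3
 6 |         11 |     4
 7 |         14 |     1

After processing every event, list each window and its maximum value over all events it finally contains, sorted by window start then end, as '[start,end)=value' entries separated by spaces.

i=0 t=0 v=5: → [0,4); WM=−∞
i=1 t=2 v=8: → [0,6); WM=−∞
i=2 t=3 v=1: → [0,7); WM=−∞
i=3 t=10 v=5: → [10,14); WM=8
i=4 t=11 v=3: → [10,15); WM=8
i=5 t=8 v=3: → [8,15); WM=8
i=6 t=11 v=4: → [8,15); WM=8
i=7 t=14 v=1: → [8,18); WM=12

[0,7)=8 [8,18)=5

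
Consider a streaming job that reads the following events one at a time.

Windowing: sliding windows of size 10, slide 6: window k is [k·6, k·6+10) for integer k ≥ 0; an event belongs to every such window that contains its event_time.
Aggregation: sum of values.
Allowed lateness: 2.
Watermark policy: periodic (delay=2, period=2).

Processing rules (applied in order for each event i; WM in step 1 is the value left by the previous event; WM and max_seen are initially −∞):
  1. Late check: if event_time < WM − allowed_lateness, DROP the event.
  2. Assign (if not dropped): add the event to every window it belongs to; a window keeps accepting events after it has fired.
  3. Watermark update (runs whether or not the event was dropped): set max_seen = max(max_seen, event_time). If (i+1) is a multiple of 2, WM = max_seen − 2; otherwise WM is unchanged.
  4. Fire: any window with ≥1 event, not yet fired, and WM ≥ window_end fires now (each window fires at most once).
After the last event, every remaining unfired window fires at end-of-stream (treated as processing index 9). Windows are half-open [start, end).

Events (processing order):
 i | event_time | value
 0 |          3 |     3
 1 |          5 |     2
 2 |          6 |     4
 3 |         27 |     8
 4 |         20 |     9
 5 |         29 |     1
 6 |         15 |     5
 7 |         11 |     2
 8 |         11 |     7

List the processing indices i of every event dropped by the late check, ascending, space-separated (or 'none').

i=0 t=3 v=3: → [0,10); WM=−∞
i=1 t=5 v=2: → [0,10); WM=3
i=2 t=6 v=4: → [6,16),[0,10); WM=3
i=3 t=27 v=8: → [24,34),[18,28); WM=25; [0,10) fires=9 [6,16) fires=4
i=4 t=20 v=9: DROP (t<25-2); WM=25
i=5 t=29 v=1: → [24,34); WM=27
i=6 t=15 v=5: DROP (t<27-2); WM=27
i=7 t=11 v=2: DROP (t<27-2); WM=27
i=8 t=11 v=7: DROP (t<27-2); WM=27

4 6 7 8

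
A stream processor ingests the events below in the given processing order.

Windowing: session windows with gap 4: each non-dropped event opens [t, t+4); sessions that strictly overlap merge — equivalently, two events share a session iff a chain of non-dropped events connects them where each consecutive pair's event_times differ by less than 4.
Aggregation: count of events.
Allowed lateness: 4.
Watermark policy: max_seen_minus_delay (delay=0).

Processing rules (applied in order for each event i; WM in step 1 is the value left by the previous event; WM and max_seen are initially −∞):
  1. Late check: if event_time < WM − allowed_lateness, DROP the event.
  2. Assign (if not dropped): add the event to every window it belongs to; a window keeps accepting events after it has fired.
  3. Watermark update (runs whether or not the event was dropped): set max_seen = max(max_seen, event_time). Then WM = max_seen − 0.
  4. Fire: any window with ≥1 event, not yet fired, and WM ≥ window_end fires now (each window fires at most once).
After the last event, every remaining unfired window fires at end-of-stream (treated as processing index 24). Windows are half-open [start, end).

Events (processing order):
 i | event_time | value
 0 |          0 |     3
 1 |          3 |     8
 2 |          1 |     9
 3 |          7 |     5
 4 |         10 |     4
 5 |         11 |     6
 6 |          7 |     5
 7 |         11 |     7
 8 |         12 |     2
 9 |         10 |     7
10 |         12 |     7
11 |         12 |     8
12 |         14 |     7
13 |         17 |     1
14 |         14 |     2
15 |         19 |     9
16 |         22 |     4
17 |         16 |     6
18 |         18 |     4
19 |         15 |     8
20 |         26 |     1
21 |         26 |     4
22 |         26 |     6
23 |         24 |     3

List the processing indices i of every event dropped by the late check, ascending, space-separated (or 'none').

17 19

i=0 t=0 v=3: → [0,4); WM=0
i=1 t=3 v=8: → [0,7); WM=3
i=2 t=1 v=9: → [0,7); WM=3
i=3 t=7 v=5: → [7,11); WM=7
i=4 t=10 v=4: → [7,14); WM=10
i=5 t=11 v=6: → [7,15); WM=11
i=6 t=7 v=5: → [7,15); WM=11
i=7 t=11 v=7: → [7,15); WM=11
i=8 t=12 v=2: → [7,16); WM=12
i=9 t=10 v=7: → [7,16); WM=12
i=10 t=12 v=7: → [7,16); WM=12
i=11 t=12 v=8: → [7,16); WM=12
i=12 t=14 v=7: → [7,18); WM=14
i=13 t=17 v=1: → [7,21); WM=17
i=14 t=14 v=2: → [7,21); WM=17
i=15 t=19 v=9: → [7,23); WM=19
i=16 t=22 v=4: → [7,26); WM=22
i=17 t=16 v=6: DROP (t<22-4); WM=22
i=18 t=18 v=4: → [7,26); WM=22
i=19 t=15 v=8: DROP (t<22-4); WM=22
i=20 t=26 v=1: → [26,30); WM=26
i=21 t=26 v=4: → [26,30); WM=26
i=22 t=26 v=6: → [26,30); WM=26
i=23 t=24 v=3: → [7,30); WM=26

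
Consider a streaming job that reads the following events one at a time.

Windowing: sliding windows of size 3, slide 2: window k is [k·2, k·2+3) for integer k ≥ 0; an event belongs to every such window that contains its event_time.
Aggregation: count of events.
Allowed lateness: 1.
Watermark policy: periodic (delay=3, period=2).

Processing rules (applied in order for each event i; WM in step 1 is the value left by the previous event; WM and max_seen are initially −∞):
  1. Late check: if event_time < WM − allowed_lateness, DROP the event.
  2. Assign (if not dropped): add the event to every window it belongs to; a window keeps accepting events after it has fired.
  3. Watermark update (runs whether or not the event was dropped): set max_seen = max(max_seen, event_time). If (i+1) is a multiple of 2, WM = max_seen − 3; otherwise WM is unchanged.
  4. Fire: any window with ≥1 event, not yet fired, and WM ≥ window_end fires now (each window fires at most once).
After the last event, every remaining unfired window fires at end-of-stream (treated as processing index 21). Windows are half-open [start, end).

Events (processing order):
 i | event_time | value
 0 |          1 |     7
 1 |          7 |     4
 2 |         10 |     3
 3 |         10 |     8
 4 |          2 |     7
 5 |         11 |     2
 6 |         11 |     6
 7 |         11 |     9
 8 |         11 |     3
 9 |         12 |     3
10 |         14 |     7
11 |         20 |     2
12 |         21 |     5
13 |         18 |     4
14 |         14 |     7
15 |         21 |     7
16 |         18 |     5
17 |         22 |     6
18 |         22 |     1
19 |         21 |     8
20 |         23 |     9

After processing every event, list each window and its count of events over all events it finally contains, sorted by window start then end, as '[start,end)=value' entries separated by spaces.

[0,3)=1 [6,9)=1 [8,11)=2 [10,13)=7 [12,15)=2 [14,17)=1 [16,19)=2 [18,21)=3 [20,23)=6 [22,25)=3

i=0 t=1 v=7: → [0,3); WM=−∞
i=1 t=7 v=4: → [6,9); WM=4; [0,3) fires=1
i=2 t=10 v=3: → [10,13),[8,11); WM=4
i=3 t=10 v=8: → [10,13),[8,11); WM=7
i=4 t=2 v=7: DROP (t<7-1); WM=7
i=5 t=11 v=2: → [10,13); WM=8
i=6 t=11 v=6: → [10,13); WM=8
i=7 t=11 v=9: → [10,13); WM=8
i=8 t=11 v=3: → [10,13); WM=8
i=9 t=12 v=3: → [12,15),[10,13); WM=9; [6,9) fires=1
i=10 t=14 v=7: → [14,17),[12,15); WM=9
i=11 t=20 v=2: → [20,23),[18,21); WM=17; [8,11) fires=2 [10,13) fires=7 [12,15) fires=2 [14,17) fires=1
i=12 t=21 v=5: → [20,23); WM=17
i=13 t=18 v=4: → [18,21),[16,19); WM=18
i=14 t=14 v=7: DROP (t<18-1); WM=18
i=15 t=21 v=7: → [20,23); WM=18
i=16 t=18 v=5: → [18,21),[16,19); WM=18
i=17 t=22 v=6: → [22,25),[20,23); WM=19; [16,19) fires=2
i=18 t=22 v=1: → [22,25),[20,23); WM=19
i=19 t=21 v=8: → [20,23); WM=19
i=20 t=23 v=9: → [22,25); WM=19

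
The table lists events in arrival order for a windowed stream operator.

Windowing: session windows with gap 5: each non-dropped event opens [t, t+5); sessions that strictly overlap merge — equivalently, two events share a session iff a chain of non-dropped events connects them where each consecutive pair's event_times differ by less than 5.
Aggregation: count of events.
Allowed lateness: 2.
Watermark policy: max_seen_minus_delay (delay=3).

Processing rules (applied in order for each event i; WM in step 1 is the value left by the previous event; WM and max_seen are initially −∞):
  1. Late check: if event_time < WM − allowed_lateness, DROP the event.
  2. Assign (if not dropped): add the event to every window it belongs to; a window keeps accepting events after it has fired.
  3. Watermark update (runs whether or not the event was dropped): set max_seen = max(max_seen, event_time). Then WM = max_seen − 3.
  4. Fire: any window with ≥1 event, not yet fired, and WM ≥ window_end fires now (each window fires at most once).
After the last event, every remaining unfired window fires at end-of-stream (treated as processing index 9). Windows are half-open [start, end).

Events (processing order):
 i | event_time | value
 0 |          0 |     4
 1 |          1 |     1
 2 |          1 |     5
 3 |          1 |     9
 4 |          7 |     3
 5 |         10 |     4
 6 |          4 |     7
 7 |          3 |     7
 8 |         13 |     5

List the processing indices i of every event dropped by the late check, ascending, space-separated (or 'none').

i=0 t=0 v=4: → [0,5); WM=-3
i=1 t=1 v=1: → [0,6); WM=-2
i=2 t=1 v=5: → [0,6); WM=-2
i=3 t=1 v=9: → [0,6); WM=-2
i=4 t=7 v=3: → [7,12); WM=4
i=5 t=10 v=4: → [7,15); WM=7
i=6 t=4 v=7: DROP (t<7-2); WM=7
i=7 t=3 v=7: DROP (t<7-2); WM=7
i=8 t=13 v=5: → [7,18); WM=10

6 7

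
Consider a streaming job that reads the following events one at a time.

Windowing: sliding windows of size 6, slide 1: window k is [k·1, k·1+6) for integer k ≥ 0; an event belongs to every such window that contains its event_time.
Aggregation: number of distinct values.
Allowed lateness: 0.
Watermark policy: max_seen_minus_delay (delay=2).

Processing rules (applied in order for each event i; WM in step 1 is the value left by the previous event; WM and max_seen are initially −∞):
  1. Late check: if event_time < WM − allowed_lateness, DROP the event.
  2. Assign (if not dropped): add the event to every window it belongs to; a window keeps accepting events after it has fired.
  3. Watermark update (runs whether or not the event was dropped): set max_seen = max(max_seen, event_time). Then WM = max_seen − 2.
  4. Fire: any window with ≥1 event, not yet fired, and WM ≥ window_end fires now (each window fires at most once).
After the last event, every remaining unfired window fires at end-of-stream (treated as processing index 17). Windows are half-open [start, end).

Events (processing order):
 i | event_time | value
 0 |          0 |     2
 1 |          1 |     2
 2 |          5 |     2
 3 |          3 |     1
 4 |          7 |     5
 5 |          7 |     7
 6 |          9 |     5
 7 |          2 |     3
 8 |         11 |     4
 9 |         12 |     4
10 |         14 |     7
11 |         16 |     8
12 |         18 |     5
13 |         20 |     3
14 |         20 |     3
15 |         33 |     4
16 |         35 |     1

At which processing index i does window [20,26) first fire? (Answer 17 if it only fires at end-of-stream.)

15

i=0 t=0 v=2: → [0,6); WM=-2
i=1 t=1 v=2: → [1,7),[0,6); WM=-1
i=2 t=5 v=2: → [5,11),[4,10),[3,9),[2,8),[1,7),[0,6); WM=3
i=3 t=3 v=1: → [3,9),[2,8),[1,7),[0,6); WM=3
i=4 t=7 v=5: → [7,13),[6,12),[5,11),[4,10),[3,9),[2,8); WM=5
i=5 t=7 v=7: → [7,13),[6,12),[5,11),[4,10),[3,9),[2,8); WM=5
i=6 t=9 v=5: → [9,15),[8,14),[7,13),[6,12),[5,11),[4,10); WM=7; [0,6) fires=2 [1,7) fires=2
i=7 t=2 v=3: DROP (t<7-0); WM=7
i=8 t=11 v=4: → [11,17),[10,16),[9,15),[8,14),[7,13),[6,12); WM=9; [2,8) fires=4 [3,9) fires=4
i=9 t=12 v=4: → [12,18),[11,17),[10,16),[9,15),[8,14),[7,13); WM=10; [4,10) fires=3
i=10 t=14 v=7: → [14,20),[13,19),[12,18),[11,17),[10,16),[9,15); WM=12; [5,11) fires=3 [6,12) fires=3
i=11 t=16 v=8: → [16,22),[15,21),[14,20),[13,19),[12,18),[11,17); WM=14; [7,13) fires=3 [8,14) fires=2
i=12 t=18 v=5: → [18,24),[17,23),[16,22),[15,21),[14,20),[13,19); WM=16; [9,15) fires=3 [10,16) fires=2
i=13 t=20 v=3: → [20,26),[19,25),[18,24),[17,23),[16,22),[15,21); WM=18; [11,17) fires=3 [12,18) fires=3
i=14 t=20 v=3: → [20,26),[19,25),[18,24),[17,23),[16,22),[15,21); WM=18
i=15 t=33 v=4: → [33,39),[32,38),[31,37),[30,36),[29,35),[28,34); WM=31; [13,19) fires=3 [14,20) fires=3 [15,21) fires=3 [16,22) fires=3 [17,23) fires=2 [18,24) fires=2 [19,25) fires=1 [20,26) fires=1
i=16 t=35 v=1: → [35,41),[34,40),[33,39),[32,38),[31,37),[30,36); WM=33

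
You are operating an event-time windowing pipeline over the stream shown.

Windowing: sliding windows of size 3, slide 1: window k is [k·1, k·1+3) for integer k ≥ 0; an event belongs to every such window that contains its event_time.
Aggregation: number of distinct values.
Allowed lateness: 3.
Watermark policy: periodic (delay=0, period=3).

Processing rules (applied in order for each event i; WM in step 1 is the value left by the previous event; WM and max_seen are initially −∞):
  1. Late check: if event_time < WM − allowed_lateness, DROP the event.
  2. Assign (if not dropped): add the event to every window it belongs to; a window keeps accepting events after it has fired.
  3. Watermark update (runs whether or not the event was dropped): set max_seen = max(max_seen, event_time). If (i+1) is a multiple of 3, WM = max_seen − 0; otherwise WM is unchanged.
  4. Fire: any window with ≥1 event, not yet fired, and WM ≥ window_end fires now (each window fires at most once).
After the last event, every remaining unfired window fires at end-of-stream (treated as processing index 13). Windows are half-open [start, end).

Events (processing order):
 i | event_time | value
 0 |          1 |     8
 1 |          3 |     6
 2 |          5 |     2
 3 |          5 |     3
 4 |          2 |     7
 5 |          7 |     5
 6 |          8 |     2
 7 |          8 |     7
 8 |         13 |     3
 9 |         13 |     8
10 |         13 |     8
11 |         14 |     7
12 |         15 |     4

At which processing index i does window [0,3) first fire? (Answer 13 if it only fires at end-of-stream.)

2

i=0 t=1 v=8: → [1,4),[0,3); WM=−∞
i=1 t=3 v=6: → [3,6),[2,5),[1,4); WM=−∞
i=2 t=5 v=2: → [5,8),[4,7),[3,6); WM=5; [0,3) fires=1 [1,4) fires=2 [2,5) fires=1
i=3 t=5 v=3: → [5,8),[4,7),[3,6); WM=5
i=4 t=2 v=7: → [2,5),[1,4),[0,3); WM=5
i=5 t=7 v=5: → [7,10),[6,9),[5,8); WM=7; [3,6) fires=3 [4,7) fires=2
i=6 t=8 v=2: → [8,11),[7,10),[6,9); WM=7
i=7 t=8 v=7: → [8,11),[7,10),[6,9); WM=7
i=8 t=13 v=3: → [13,16),[12,15),[11,14); WM=13; [5,8) fires=3 [6,9) fires=3 [7,10) fires=3 [8,11) fires=2
i=9 t=13 v=8: → [13,16),[12,15),[11,14); WM=13
i=10 t=13 v=8: → [13,16),[12,15),[11,14); WM=13
i=11 t=14 v=7: → [14,17),[13,16),[12,15); WM=14; [11,14) fires=2
i=12 t=15 v=4: → [15,18),[14,17),[13,16); WM=14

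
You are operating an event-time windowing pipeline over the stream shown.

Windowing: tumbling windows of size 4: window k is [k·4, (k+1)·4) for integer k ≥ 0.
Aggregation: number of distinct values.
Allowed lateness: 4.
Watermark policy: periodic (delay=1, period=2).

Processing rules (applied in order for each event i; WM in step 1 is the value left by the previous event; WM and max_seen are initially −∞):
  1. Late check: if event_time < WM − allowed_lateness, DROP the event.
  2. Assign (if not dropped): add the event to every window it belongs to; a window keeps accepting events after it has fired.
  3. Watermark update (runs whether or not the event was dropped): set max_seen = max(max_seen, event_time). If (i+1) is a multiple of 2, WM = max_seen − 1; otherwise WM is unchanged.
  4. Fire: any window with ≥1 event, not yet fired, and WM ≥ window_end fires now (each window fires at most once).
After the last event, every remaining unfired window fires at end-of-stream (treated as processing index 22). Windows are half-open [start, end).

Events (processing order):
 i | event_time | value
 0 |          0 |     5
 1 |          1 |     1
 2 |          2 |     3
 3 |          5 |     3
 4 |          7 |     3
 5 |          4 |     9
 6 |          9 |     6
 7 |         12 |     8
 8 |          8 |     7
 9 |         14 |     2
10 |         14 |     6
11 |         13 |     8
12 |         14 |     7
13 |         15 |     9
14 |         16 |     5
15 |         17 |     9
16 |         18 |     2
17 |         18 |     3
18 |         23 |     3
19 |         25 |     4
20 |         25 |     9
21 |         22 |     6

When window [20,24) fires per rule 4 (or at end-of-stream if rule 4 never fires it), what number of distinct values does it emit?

1

i=0 t=0 v=5: → [0,4); WM=−∞
i=1 t=1 v=1: → [0,4); WM=0
i=2 t=2 v=3: → [0,4); WM=0
i=3 t=5 v=3: → [4,8); WM=4; [0,4) fires=3
i=4 t=7 v=3: → [4,8); WM=4
i=5 t=4 v=9: → [4,8); WM=6
i=6 t=9 v=6: → [8,12); WM=6
i=7 t=12 v=8: → [12,16); WM=11; [4,8) fires=2
i=8 t=8 v=7: → [8,12); WM=11
i=9 t=14 v=2: → [12,16); WM=13; [8,12) fires=2
i=10 t=14 v=6: → [12,16); WM=13
i=11 t=13 v=8: → [12,16); WM=13
i=12 t=14 v=7: → [12,16); WM=13
i=13 t=15 v=9: → [12,16); WM=14
i=14 t=16 v=5: → [16,20); WM=14
i=15 t=17 v=9: → [16,20); WM=16; [12,16) fires=5
i=16 t=18 v=2: → [16,20); WM=16
i=17 t=18 v=3: → [16,20); WM=17
i=18 t=23 v=3: → [20,24); WM=17
i=19 t=25 v=4: → [24,28); WM=24; [16,20) fires=4 [20,24) fires=1
i=20 t=25 v=9: → [24,28); WM=24
i=21 t=22 v=6: → [20,24); WM=24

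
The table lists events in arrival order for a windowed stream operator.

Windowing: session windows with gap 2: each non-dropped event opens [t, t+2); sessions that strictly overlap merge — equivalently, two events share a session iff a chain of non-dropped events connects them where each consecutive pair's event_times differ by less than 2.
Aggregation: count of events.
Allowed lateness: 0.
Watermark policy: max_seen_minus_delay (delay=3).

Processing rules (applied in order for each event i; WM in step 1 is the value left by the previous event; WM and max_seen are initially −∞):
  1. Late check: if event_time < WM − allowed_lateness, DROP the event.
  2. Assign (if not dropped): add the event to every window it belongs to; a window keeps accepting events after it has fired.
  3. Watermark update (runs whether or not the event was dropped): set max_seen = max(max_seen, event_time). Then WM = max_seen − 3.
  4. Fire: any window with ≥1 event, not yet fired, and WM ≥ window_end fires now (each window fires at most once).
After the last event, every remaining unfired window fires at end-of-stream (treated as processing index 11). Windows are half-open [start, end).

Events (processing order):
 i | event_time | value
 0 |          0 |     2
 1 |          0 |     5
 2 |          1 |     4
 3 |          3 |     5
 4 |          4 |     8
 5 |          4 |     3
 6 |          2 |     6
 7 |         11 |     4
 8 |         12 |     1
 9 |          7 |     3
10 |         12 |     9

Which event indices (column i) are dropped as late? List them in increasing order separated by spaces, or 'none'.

9

i=0 t=0 v=2: → [0,2); WM=-3
i=1 t=0 v=5: → [0,2); WM=-3
i=2 t=1 v=4: → [0,3); WM=-2
i=3 t=3 v=5: → [3,5); WM=0
i=4 t=4 v=8: → [3,6); WM=1
i=5 t=4 v=3: → [3,6); WM=1
i=6 t=2 v=6: → [0,6); WM=1
i=7 t=11 v=4: → [11,13); WM=8
i=8 t=12 v=1: → [11,14); WM=9
i=9 t=7 v=3: DROP (t<9-0); WM=9
i=10 t=12 v=9: → [11,14); WM=9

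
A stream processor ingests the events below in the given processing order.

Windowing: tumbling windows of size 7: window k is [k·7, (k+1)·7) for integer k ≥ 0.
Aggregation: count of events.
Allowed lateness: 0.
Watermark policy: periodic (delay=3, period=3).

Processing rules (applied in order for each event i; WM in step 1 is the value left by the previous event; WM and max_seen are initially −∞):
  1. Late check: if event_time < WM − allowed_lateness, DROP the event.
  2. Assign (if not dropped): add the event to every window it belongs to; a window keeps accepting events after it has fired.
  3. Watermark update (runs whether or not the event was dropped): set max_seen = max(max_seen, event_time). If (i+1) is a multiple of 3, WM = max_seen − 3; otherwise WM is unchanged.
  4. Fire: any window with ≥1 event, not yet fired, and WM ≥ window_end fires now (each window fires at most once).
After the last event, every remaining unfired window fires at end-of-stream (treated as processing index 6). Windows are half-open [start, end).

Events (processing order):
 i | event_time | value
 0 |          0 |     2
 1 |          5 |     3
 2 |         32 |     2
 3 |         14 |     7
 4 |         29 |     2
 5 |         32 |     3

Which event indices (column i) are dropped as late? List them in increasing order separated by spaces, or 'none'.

3

i=0 t=0 v=2: → [0,7); WM=−∞
i=1 t=5 v=3: → [0,7); WM=−∞
i=2 t=32 v=2: → [28,35); WM=29; [0,7) fires=2
i=3 t=14 v=7: DROP (t<29-0); WM=29
i=4 t=29 v=2: → [28,35); WM=29
i=5 t=32 v=3: → [28,35); WM=29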